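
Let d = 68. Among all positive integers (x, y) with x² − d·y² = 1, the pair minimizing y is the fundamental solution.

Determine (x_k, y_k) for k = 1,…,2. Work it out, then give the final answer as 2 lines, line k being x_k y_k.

[8; 4,16] for √68; ℓ=2 ⇒ convergent index 1
step 0: (8, 1)  from 8·(1,0) + (0,1)
step 1: (33, 4)  from 4·(8,1) + (1,0)
→ (33, 4).  Check: 33²=1089, 68·4²=1088, difference 1.
(33+4√68)^2 = 2177 + 264√68

33 4
2177 264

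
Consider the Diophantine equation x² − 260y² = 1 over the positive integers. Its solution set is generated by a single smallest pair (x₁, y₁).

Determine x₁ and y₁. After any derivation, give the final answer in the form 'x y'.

[16; 8,32] for √260; ℓ=2 ⇒ convergent index 1
step 0: (16, 1)  from 16·(1,0) + (0,1)
step 1: (129, 8)  from 8·(16,1) + (1,0)
→ (129, 8).  Check: 129²=16641, 260·8²=16640, difference 1.

129 8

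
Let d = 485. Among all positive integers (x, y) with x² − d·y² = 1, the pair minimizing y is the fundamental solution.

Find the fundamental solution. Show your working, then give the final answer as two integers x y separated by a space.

969 44

√485 = [22; 44, …], period ℓ=1 (odd) → k=1
k=0  a_k=22  p_k/q_k = 22/1
k=1  a_k=44  p_k/q_k = 969/44
(x₁, y₁) = (969, 44);  969² − 485·44² = 1 ✓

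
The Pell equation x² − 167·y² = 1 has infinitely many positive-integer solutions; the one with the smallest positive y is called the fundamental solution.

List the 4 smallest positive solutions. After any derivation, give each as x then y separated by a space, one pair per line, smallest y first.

√167 = [12; 1,11,1,24, …], period ℓ=4 (even) → k=3
k=0  a_k=12  p_k/q_k = 12/1
k=1  a_k=1  p_k/q_k = 13/1
k=2  a_k=11  p_k/q_k = 155/12
k=3  a_k=1  p_k/q_k = 168/13
→ (168, 13).  Check: 168²=28224, 167·13²=28223, difference 1.
(x_2, y_2) = (168·168 + 167·13·13, 168·13 + 13·168) = (56447, 4368)
(x_3, y_3) = (168·56447 + 167·13·4368, 168·4368 + 13·56447) = (18966024, 1467635)
(x_4, y_4) = (168·18966024 + 167·13·1467635, 168·1467635 + 13·18966024) = (6372527617, 493120992)

168 13
56447 4368
18966024 1467635
6372527617 493120992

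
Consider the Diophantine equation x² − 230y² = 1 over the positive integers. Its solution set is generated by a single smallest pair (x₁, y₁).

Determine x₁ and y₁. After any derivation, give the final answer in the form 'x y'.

91 6

d=230: √d = [15; 6,30] (ℓ=2, even), read p_1/q_1
a_0=15:  p_0=15·1+0=15,  q_0=15·0+1=1
a_1=6:  p_1=6·15+1=91,  q_1=6·1+0=6
(x₁, y₁) = (91, 6);  91² − 230·6² = 1 ✓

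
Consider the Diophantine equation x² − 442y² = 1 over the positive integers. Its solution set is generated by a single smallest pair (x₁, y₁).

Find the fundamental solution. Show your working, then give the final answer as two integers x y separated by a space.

√442 = [21; 42, …], period ℓ=1 (odd) → k=1
k=0  a_k=21  p_k/q_k = 21/1
k=1  a_k=42  p_k/q_k = 883/42
(x₁, y₁) = (883, 42);  883² − 442·42² = 1 ✓

883 42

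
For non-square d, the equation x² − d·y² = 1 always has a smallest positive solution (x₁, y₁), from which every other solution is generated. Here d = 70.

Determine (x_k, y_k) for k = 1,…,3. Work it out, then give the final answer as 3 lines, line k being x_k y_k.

√70 = [8; 2,1,2,1,2,16, …], period ℓ=6 (even) → k=5
i=0: a=8 ⇒ p=8, q=1
…
i=4: a=1 ⇒ p=92, q=11
i=5: a=2 ⇒ p=251, q=30
→ (251, 30).  Check: 251²=63001, 70·30²=63000, difference 1.
(x_2, y_2) = (251·251 + 70·30·30, 251·30 + 30·251) = (126001, 15060)
(x_3, y_3) = (251·126001 + 70·30·15060, 251·15060 + 30·126001) = (63252251, 7560090)

251 30
126001 15060
63252251 7560090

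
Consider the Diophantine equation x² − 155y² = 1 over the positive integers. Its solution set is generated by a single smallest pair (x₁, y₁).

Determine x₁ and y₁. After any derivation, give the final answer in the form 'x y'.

249 20

√155 = [12; 2,4,2,24, …], period ℓ=4 (even) → k=3
i=0: a=12 ⇒ p=12, q=1
i=1: a=2 ⇒ p=25, q=2
i=2: a=4 ⇒ p=112, q=9
i=3: a=2 ⇒ p=249, q=20
fundamental: x₁=249, y₁=20  (since 62001 − 155·400 = 1)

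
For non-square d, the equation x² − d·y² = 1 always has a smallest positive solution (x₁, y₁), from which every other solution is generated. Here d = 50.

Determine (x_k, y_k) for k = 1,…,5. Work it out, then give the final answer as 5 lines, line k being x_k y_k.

99 14
19601 2772
3880899 548842
768398401 108667944
152139002499 21515704070

[7; 14] for √50; ℓ=1 ⇒ convergent index 1
k=0  a_k=7  p_k/q_k = 7/1
k=1  a_k=14  p_k/q_k = 99/14
(x₁, y₁) = (99, 14);  99² − 50·14² = 1 ✓
(99+14√50)^2 = 19601 + 2772√50
(99+14√50)^3 = 3880899 + 548842√50
(99+14√50)^4 = 768398401 + 108667944√50
(99+14√50)^5 = 152139002499 + 21515704070√50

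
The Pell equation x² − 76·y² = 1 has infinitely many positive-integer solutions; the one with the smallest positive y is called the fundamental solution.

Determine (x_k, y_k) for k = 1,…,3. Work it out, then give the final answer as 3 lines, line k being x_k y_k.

[8; 1,2,1,1,5,4,5,1,1,2,1,16] for √76; ℓ=12 ⇒ convergent index 11
k=0  a_k=8  p_k/q_k = 8/1
…
k=7  a_k=5  p_k/q_k = 7445/854
…
k=9  a_k=1  p_k/q_k = 16311/1871
k=10  a_k=2  p_k/q_k = 41488/4759
k=11  a_k=1  p_k/q_k = 57799/6630
→ (57799, 6630).  Check: 57799²=3340724401, 76·6630²=3340724400, difference 1.
k=2:  x_2 = 57799·57799+76·6630·6630 = 6681448801,  y_2 = 57799·6630+6630·57799 = 766414740
k=3:  x_3 = 57799·6681448801+76·6630·766414740 = 772362118440199,  y_3 = 57799·766414740+6630·6681448801 = 88596011107890

57799 6630
6681448801 766414740
772362118440199 88596011107890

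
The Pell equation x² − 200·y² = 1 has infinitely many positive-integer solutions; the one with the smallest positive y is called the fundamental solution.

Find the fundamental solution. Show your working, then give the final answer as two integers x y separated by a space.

99 7

√200 = [14; 7,28, …], period ℓ=2 (even) → k=1
k=0  a_k=14  p_k/q_k = 14/1
k=1  a_k=7  p_k/q_k = 99/7
fundamental: x₁=99, y₁=7  (since 9801 − 200·49 = 1)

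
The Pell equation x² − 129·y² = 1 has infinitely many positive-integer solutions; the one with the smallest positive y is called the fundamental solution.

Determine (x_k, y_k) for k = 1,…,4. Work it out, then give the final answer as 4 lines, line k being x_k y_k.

[11; 2,1,3,1,6,1,3,1,2,22] for √129; ℓ=10 ⇒ convergent index 9
i=0: a=11 ⇒ p=11, q=1
…
i=3: a=3 ⇒ p=125, q=11
i=4: a=1 ⇒ p=159, q=14
…
i=6: a=1 ⇒ p=1238, q=109
…
i=8: a=1 ⇒ p=6031, q=531
i=9: a=2 ⇒ p=16855, q=1484
→ (16855, 1484).  Check: 16855²=284091025, 129·1484²=284091024, difference 1.
k=2:  x_2 = 16855·16855+129·1484·1484 = 568182049,  y_2 = 16855·1484+1484·16855 = 50025640
k=3:  x_3 = 16855·568182049+129·1484·50025640 = 19153416854935,  y_3 = 16855·50025640+1484·568182049 = 1686364322916
k=4:  x_4 = 16855·19153416854935+129·1484·1686364322916 = 645661681611676801,  y_4 = 16855·1686364322916+1484·19153416854935 = 56847341275472720

16855 1484
568182049 50025640
19153416854935 1686364322916
645661681611676801 56847341275472720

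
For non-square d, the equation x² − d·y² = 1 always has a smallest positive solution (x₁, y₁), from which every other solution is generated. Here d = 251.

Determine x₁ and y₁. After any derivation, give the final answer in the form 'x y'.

√251 = [15; 1,5,2,1,2,…,5,1,30, …], period ℓ=14 (even) → k=13
a_0=15:  p_0=15·1+0=15,  q_0=15·0+1=1
a_1=1:  p_1=1·15+1=16,  q_1=1·1+0=1
a_2=5:  p_2=5·16+15=95,  q_2=5·1+1=6
a_3=2:  p_3=2·95+16=206,  q_3=2·6+1=13
a_4=1:  p_4=1·206+95=301,  q_4=1·13+6=19
a_5=2:  p_5=2·301+206=808,  q_5=2·19+13=51
…
a_7=15:  p_7=15·1917+808=29563,  q_7=15·121+51=1866
a_8=2:  p_8=2·29563+1917=61043,  q_8=2·1866+121=3853
a_9=2:  p_9=2·61043+29563=151649,  q_9=2·3853+1866=9572
a_10=1:  p_10=1·151649+61043=212692,  q_10=1·9572+3853=13425
a_11=2:  p_11=2·212692+151649=577033,  q_11=2·13425+9572=36422
a_12=5:  p_12=5·577033+212692=3097857,  q_12=5·36422+13425=195535
a_13=1:  p_13=1·3097857+577033=3674890,  q_13=1·195535+36422=231957
fundamental: x₁=3674890, y₁=231957  (since 13504816512100 − 251·53804049849 = 1)

3674890 231957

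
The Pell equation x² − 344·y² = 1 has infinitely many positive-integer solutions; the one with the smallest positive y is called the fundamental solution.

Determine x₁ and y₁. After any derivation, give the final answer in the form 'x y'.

√344 = [18; 1,1,4,1,3,1,4,1,1,36, …], period ℓ=10 (even) → k=9
k=0  a_k=18  p_k/q_k = 18/1
k=1  a_k=1  p_k/q_k = 19/1
k=2  a_k=1  p_k/q_k = 37/2
k=3  a_k=4  p_k/q_k = 167/9
k=4  a_k=1  p_k/q_k = 204/11
k=5  a_k=3  p_k/q_k = 779/42
k=6  a_k=1  p_k/q_k = 983/53
k=7  a_k=4  p_k/q_k = 4711/254
k=8  a_k=1  p_k/q_k = 5694/307
k=9  a_k=1  p_k/q_k = 10405/561
→ (10405, 561).  Check: 10405²=108264025, 344·561²=108264024, difference 1.

10405 561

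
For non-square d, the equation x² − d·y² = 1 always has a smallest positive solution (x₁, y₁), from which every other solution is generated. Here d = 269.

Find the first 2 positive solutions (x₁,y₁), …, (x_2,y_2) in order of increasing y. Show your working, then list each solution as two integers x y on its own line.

[16; 2,2,32] for √269; ℓ=3 ⇒ convergent index 5
step 0: (16, 1)  from 16·(1,0) + (0,1)
step 1: (33, 2)  from 2·(16,1) + (1,0)
…
step 4: (5396, 329)  from 2·(2657,162) + (82,5)
step 5: (13449, 820)  from 2·(5396,329) + (2657,162)
→ (13449, 820).  Check: 13449²=180875601, 269·820²=180875600, difference 1.
k=2:  x_2 = 13449·13449+269·820·820 = 361751201,  y_2 = 13449·820+820·13449 = 22056360

13449 820
361751201 22056360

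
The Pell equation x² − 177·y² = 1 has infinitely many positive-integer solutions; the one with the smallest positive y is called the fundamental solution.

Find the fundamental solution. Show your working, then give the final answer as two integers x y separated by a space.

62423 4692

[13; 3,3,2,8,2,3,3,26] for √177; ℓ=8 ⇒ convergent index 7
step 0: (13, 1)  from 13·(1,0) + (0,1)
step 1: (40, 3)  from 3·(13,1) + (1,0)
step 2: (133, 10)  from 3·(40,3) + (13,1)
…
step 4: (2581, 194)  from 8·(306,23) + (133,10)
step 5: (5468, 411)  from 2·(2581,194) + (306,23)
step 6: (18985, 1427)  from 3·(5468,411) + (2581,194)
step 7: (62423, 4692)  from 3·(18985,1427) + (5468,411)
→ (62423, 4692).  Check: 62423²=3896630929, 177·4692²=3896630928, difference 1.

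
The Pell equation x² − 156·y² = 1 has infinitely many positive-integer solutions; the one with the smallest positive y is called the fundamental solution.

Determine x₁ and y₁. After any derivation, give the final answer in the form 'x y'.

25 2

d=156: √d = [12; 2,24] (ℓ=2, even), read p_1/q_1
k=0  a_k=12  p_k/q_k = 12/1
k=1  a_k=2  p_k/q_k = 25/2
→ (25, 2).  Check: 25²=625, 156·2²=624, difference 1.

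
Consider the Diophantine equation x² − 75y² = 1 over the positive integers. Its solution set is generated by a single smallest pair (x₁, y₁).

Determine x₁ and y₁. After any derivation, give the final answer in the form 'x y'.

26 3

√75 = [8; 1,1,1,16, …], period ℓ=4 (even) → k=3
step 0: (8, 1)  from 8·(1,0) + (0,1)
step 1: (9, 1)  from 1·(8,1) + (1,0)
step 2: (17, 2)  from 1·(9,1) + (8,1)
step 3: (26, 3)  from 1·(17,2) + (9,1)
fundamental: x₁=26, y₁=3  (since 676 − 75·9 = 1)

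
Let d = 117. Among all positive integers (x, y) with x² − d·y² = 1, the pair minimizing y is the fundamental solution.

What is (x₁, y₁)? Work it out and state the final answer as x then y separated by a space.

649 60

d=117: √d = [10; 1,4,2,4,1,20] (ℓ=6, even), read p_5/q_5
i=0: a=10 ⇒ p=10, q=1
i=1: a=1 ⇒ p=11, q=1
…
i=4: a=4 ⇒ p=530, q=49
i=5: a=1 ⇒ p=649, q=60
→ (649, 60).  Check: 649²=421201, 117·60²=421200, difference 1.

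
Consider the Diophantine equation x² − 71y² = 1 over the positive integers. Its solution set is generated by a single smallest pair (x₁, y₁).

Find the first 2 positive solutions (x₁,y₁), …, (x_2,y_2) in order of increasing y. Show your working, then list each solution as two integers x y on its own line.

[8; 2,2,1,7,1,2,2,16] for √71; ℓ=8 ⇒ convergent index 7
step 0: (8, 1)  from 8·(1,0) + (0,1)
…
step 2: (42, 5)  from 2·(17,2) + (8,1)
…
step 4: (455, 54)  from 7·(59,7) + (42,5)
…
step 6: (1483, 176)  from 2·(514,61) + (455,54)
step 7: (3480, 413)  from 2·(1483,176) + (514,61)
→ (3480, 413).  Check: 3480²=12110400, 71·413²=12110399, difference 1.
(x_2, y_2) = (3480·3480 + 71·413·413, 3480·413 + 413·3480) = (24220799, 2874480)

3480 413
24220799 2874480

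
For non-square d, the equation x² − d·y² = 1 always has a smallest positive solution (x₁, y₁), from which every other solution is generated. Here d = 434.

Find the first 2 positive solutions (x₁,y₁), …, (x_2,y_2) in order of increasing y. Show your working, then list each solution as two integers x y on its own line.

√434 → a₀=20, period (1,4,1,40); ℓ=4 even so k=3
a_0=20:  p_0=20·1+0=20,  q_0=20·0+1=1
a_1=1:  p_1=1·20+1=21,  q_1=1·1+0=1
a_2=4:  p_2=4·21+20=104,  q_2=4·1+1=5
a_3=1:  p_3=1·104+21=125,  q_3=1·5+1=6
(x₁, y₁) = (125, 6);  125² − 434·6² = 1 ✓
(125+6√434)^2 = 31249 + 1500√434

125 6
31249 1500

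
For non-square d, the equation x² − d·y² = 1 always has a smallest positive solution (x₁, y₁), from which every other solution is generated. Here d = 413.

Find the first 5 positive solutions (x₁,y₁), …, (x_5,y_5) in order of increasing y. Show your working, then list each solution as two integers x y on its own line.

d=413: √d = [20; 3,9,1,4,1,9,3,40] (ℓ=8, even), read p_7/q_7
i=0: a=20 ⇒ p=20, q=1
…
i=5: a=1 ⇒ p=3719, q=183
i=6: a=9 ⇒ p=36560, q=1799
i=7: a=3 ⇒ p=113399, q=5580
→ (113399, 5580).  Check: 113399²=12859333201, 413·5580²=12859333200, difference 1.
k=2:  x_2 = 113399·113399+413·5580·5580 = 25718666401,  y_2 = 113399·5580+5580·113399 = 1265532840
k=3:  x_3 = 113399·25718666401+413·5580·1265532840 = 5832942102300599,  y_3 = 113399·1265532840+5580·25718666401 = 287020317040740
k=4:  x_4 = 113399·5832942102300599+413·5580·287020317040740 = 1322899602891852585601,  y_4 = 113399·287020317040740+5580·5832942102300599 = 65095633862940217680
k=5:  x_5 = 113399·1322899602891852585601+413·5580·65095633862940217680 = 300030984130833440606834999,  y_5 = 113399·65095633862940217680+5580·1322899602891852585601 = 14763559568560095172347900

113399 5580
25718666401 1265532840
5832942102300599 287020317040740
1322899602891852585601 65095633862940217680
300030984130833440606834999 14763559568560095172347900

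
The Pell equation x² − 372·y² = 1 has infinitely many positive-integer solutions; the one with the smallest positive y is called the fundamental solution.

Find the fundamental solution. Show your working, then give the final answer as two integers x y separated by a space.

12151 630

√372 → a₀=19, period (3,2,12,2,3,38); ℓ=6 even so k=5
i=0: a=19 ⇒ p=19, q=1
i=1: a=3 ⇒ p=58, q=3
…
i=3: a=12 ⇒ p=1678, q=87
i=4: a=2 ⇒ p=3491, q=181
i=5: a=3 ⇒ p=12151, q=630
(x₁, y₁) = (12151, 630);  12151² − 372·630² = 1 ✓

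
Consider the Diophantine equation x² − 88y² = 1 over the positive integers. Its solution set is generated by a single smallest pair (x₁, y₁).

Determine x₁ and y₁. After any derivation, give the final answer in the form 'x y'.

√88 → a₀=9, period (2,1,1,1,2,18); ℓ=6 even so k=5
i=0: a=9 ⇒ p=9, q=1
i=1: a=2 ⇒ p=19, q=2
…
i=3: a=1 ⇒ p=47, q=5
i=4: a=1 ⇒ p=75, q=8
i=5: a=2 ⇒ p=197, q=21
(x₁, y₁) = (197, 21);  197² − 88·21² = 1 ✓

197 21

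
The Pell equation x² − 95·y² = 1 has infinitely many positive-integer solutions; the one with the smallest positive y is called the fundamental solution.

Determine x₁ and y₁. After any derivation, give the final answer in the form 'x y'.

39 4

√95 → a₀=9, period (1,2,1,18); ℓ=4 even so k=3
k=0  a_k=9  p_k/q_k = 9/1
k=1  a_k=1  p_k/q_k = 10/1
k=2  a_k=2  p_k/q_k = 29/3
k=3  a_k=1  p_k/q_k = 39/4
→ (39, 4).  Check: 39²=1521, 95·4²=1520, difference 1.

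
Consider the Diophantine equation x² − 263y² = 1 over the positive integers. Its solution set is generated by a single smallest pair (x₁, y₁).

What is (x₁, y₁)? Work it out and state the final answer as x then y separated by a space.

139128 8579

√263 → a₀=16, period (4,1,1,1,1,15,1,1,1,1,4,32); ℓ=12 even so k=11
i=0: a=16 ⇒ p=16, q=1
i=1: a=4 ⇒ p=65, q=4
…
i=3: a=1 ⇒ p=146, q=9
i=4: a=1 ⇒ p=227, q=14
…
i=7: a=1 ⇒ p=6195, q=382
…
i=9: a=1 ⇒ p=18212, q=1123
i=10: a=1 ⇒ p=30229, q=1864
i=11: a=4 ⇒ p=139128, q=8579
→ (139128, 8579).  Check: 139128²=19356600384, 263·8579²=19356600383, difference 1.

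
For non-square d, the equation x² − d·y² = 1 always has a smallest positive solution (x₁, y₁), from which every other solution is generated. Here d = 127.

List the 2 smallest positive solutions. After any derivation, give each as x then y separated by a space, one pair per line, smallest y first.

√127 → a₀=11, period (3,1,2,2,7,11,7,2,2,1,3,22); ℓ=12 even so k=11
a_0=11:  p_0=11·1+0=11,  q_0=11·0+1=1
a_1=3:  p_1=3·11+1=34,  q_1=3·1+0=3
a_2=1:  p_2=1·34+11=45,  q_2=1·3+1=4
a_3=2:  p_3=2·45+34=124,  q_3=2·4+3=11
a_4=2:  p_4=2·124+45=293,  q_4=2·11+4=26
a_5=7:  p_5=7·293+124=2175,  q_5=7·26+11=193
a_6=11:  p_6=11·2175+293=24218,  q_6=11·193+26=2149
…
a_10=1:  p_10=1·906941+367620=1274561,  q_10=1·80478+32621=113099
a_11=3:  p_11=3·1274561+906941=4730624,  q_11=3·113099+80478=419775
(x₁, y₁) = (4730624, 419775);  4730624² − 127·419775² = 1 ✓
n=2: (4730624,419775)∘(4730624,419775) = (4730624·4730624+127·419775·419775, 4730624·419775+419775·4730624) = (44757606858751,3971595379200)

4730624 419775
44757606858751 3971595379200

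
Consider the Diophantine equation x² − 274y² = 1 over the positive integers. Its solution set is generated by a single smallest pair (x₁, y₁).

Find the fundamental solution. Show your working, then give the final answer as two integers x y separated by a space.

3959299 239190

[16; 1,1,4,4,1,1,32] for √274; ℓ=7 ⇒ convergent index 13
a_0=16:  p_0=16·1+0=16,  q_0=16·0+1=1
a_1=1:  p_1=1·16+1=17,  q_1=1·1+0=1
a_2=1:  p_2=1·17+16=33,  q_2=1·1+1=2
…
a_4=4:  p_4=4·149+33=629,  q_4=4·9+2=38
…
a_6=1:  p_6=1·778+629=1407,  q_6=1·47+38=85
a_7=32:  p_7=32·1407+778=45802,  q_7=32·85+47=2767
a_8=1:  p_8=1·45802+1407=47209,  q_8=1·2767+85=2852
a_9=1:  p_9=1·47209+45802=93011,  q_9=1·2852+2767=5619
a_10=4:  p_10=4·93011+47209=419253,  q_10=4·5619+2852=25328
…
a_12=1:  p_12=1·1770023+419253=2189276,  q_12=1·106931+25328=132259
a_13=1:  p_13=1·2189276+1770023=3959299,  q_13=1·132259+106931=239190
fundamental: x₁=3959299, y₁=239190  (since 15676048571401 − 274·57211856100 = 1)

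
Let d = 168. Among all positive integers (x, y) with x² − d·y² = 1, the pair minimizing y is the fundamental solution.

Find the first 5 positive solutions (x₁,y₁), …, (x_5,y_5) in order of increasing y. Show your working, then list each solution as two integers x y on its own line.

√168 → a₀=12, period (1,24); ℓ=2 even so k=1
k=0  a_k=12  p_k/q_k = 12/1
k=1  a_k=1  p_k/q_k = 13/1
→ (13, 1).  Check: 13²=169, 168·1²=168, difference 1.
k=2:  x_2 = 13·13+168·1·1 = 337,  y_2 = 13·1+1·13 = 26
k=3:  x_3 = 13·337+168·1·26 = 8749,  y_3 = 13·26+1·337 = 675
k=4:  x_4 = 13·8749+168·1·675 = 227137,  y_4 = 13·675+1·8749 = 17524
k=5:  x_5 = 13·227137+168·1·17524 = 5896813,  y_5 = 13·17524+1·227137 = 454949

13 1
337 26
8749 675
227137 17524
5896813 454949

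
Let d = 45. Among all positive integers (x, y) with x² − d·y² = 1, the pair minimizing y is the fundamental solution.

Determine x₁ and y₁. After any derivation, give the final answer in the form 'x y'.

√45 = [6; 1,2,2,2,1,12, …], period ℓ=6 (even) → k=5
i=0: a=6 ⇒ p=6, q=1
i=1: a=1 ⇒ p=7, q=1
…
i=3: a=2 ⇒ p=47, q=7
i=4: a=2 ⇒ p=114, q=17
i=5: a=1 ⇒ p=161, q=24
→ (161, 24).  Check: 161²=25921, 45·24²=25920, difference 1.

161 24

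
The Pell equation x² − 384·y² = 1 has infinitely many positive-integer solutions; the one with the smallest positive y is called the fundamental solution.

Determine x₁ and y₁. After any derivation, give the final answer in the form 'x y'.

4801 245

√384 → a₀=19, period (1,1,2,9,2,1,1,38); ℓ=8 even so k=7
k=0  a_k=19  p_k/q_k = 19/1
k=1  a_k=1  p_k/q_k = 20/1
k=2  a_k=1  p_k/q_k = 39/2
…
k=5  a_k=2  p_k/q_k = 1940/99
k=6  a_k=1  p_k/q_k = 2861/146
k=7  a_k=1  p_k/q_k = 4801/245
fundamental: x₁=4801, y₁=245  (since 23049601 − 384·60025 = 1)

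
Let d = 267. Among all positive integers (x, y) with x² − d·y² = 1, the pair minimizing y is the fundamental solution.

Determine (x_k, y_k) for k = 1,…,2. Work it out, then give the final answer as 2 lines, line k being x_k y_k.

2402 147
11539207 706188

d=267: √d = [16; 2,1,15,1,2,32] (ℓ=6, even), read p_5/q_5
i=0: a=16 ⇒ p=16, q=1
i=1: a=2 ⇒ p=33, q=2
i=2: a=1 ⇒ p=49, q=3
i=3: a=15 ⇒ p=768, q=47
i=4: a=1 ⇒ p=817, q=50
i=5: a=2 ⇒ p=2402, q=147
→ (2402, 147).  Check: 2402²=5769604, 267·147²=5769603, difference 1.
(x_2, y_2) = (2402·2402 + 267·147·147, 2402·147 + 147·2402) = (11539207, 706188)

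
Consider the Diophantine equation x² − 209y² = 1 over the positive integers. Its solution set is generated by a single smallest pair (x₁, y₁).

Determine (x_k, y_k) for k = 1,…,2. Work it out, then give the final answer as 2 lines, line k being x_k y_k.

√209 → a₀=14, period (2,5,3,2,3,5,2,28); ℓ=8 even so k=7
k=0  a_k=14  p_k/q_k = 14/1
…
k=2  a_k=5  p_k/q_k = 159/11
k=3  a_k=3  p_k/q_k = 506/35
…
k=6  a_k=5  p_k/q_k = 21266/1471
k=7  a_k=2  p_k/q_k = 46551/3220
(x₁, y₁) = (46551, 3220);  46551² − 209·3220² = 1 ✓
k=2:  x_2 = 46551·46551+209·3220·3220 = 4333991201,  y_2 = 46551·3220+3220·46551 = 299788440

46551 3220
4333991201 299788440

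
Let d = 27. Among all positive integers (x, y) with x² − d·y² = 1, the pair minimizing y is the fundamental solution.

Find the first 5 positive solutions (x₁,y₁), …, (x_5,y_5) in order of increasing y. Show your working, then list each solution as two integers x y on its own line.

26 5
1351 260
70226 13515
3650401 702520
189750626 36517525

√27 = [5; 5,10, …], period ℓ=2 (even) → k=1
i=0: a=5 ⇒ p=5, q=1
i=1: a=5 ⇒ p=26, q=5
(x₁, y₁) = (26, 5);  26² − 27·5² = 1 ✓
(26+5√27)^2 = 1351 + 260√27
(26+5√27)^3 = 70226 + 13515√27
(26+5√27)^4 = 3650401 + 702520√27
(26+5√27)^5 = 189750626 + 36517525√27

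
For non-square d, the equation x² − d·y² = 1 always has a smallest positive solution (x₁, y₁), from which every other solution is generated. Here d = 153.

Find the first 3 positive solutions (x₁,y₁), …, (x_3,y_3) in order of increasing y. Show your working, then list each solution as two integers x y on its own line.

2177 176
9478657 766304
41270070401 3336487440

√153 → a₀=12, period (2,1,2,2,2,1,2,24); ℓ=8 even so k=7
a_0=12:  p_0=12·1+0=12,  q_0=12·0+1=1
…
a_6=1:  p_6=1·569+235=804,  q_6=1·46+19=65
a_7=2:  p_7=2·804+569=2177,  q_7=2·65+46=176
→ (2177, 176).  Check: 2177²=4739329, 153·176²=4739328, difference 1.
k=2:  x_2 = 2177·2177+153·176·176 = 9478657,  y_2 = 2177·176+176·2177 = 766304
k=3:  x_3 = 2177·9478657+153·176·766304 = 41270070401,  y_3 = 2177·766304+176·9478657 = 3336487440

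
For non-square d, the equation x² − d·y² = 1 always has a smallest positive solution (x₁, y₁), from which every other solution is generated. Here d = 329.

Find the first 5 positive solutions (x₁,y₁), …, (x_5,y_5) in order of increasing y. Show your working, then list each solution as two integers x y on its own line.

d=329: √d = [18; 7,4,2,1,1,4,1,1,2,4,7,36] (ℓ=12, even), read p_11/q_11
i=0: a=18 ⇒ p=18, q=1
…
i=2: a=4 ⇒ p=526, q=29
i=3: a=2 ⇒ p=1179, q=65
…
i=10: a=4 ⇒ p=328794, q=18127
i=11: a=7 ⇒ p=2376415, q=131016
→ (2376415, 131016).  Check: 2376415²=5647348252225, 329·131016²=5647348252224, difference 1.
n=2: (2376415,131016)∘(2376415,131016) = (2376415·2376415+329·131016·131016, 2376415·131016+131016·2376415) = (11294696504449,622696775280)
n=3: (11294696504449,622696775280)∘(2376415,131016) = (2376415·11294696504449+329·131016·622696775280, 2376415·622696775280+131016·11294696504449) = (53681772387237964255,2959571914453911384)
n=4: (53681772387237964255,2959571914453911384)∘(2376415,131016) = (2376415·53681772387237964255+329·131016·2959571914453911384, 2376415·2959571914453911384+131016·53681772387237964255) = (255140338255224918953587201,14066342182173360946441440)
n=5: (255140338255224918953587201,14066342182173360946441440)∘(2376415,131016) = (2376415·255140338255224918953587201+329·131016·14066342182173360946441440, 2376415·14066342182173360946441440+131016·255140338255224918953587201) = (1212638653869526969777790618564575,66854933113696055535160815363816)

2376415 131016
11294696504449 622696775280
53681772387237964255 2959571914453911384
255140338255224918953587201 14066342182173360946441440
1212638653869526969777790618564575 66854933113696055535160815363816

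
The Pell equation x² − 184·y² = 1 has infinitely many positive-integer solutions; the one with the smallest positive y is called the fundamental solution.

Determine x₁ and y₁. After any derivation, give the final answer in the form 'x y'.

[13; 1,1,3,2,1,2,1,2,3,1,1,26] for √184; ℓ=12 ⇒ convergent index 11
step 0: (13, 1)  from 13·(1,0) + (0,1)
…
step 8: (3147, 232)  from 2·(1153,85) + (841,62)
step 9: (10594, 781)  from 3·(3147,232) + (1153,85)
step 10: (13741, 1013)  from 1·(10594,781) + (3147,232)
step 11: (24335, 1794)  from 1·(13741,1013) + (10594,781)
fundamental: x₁=24335, y₁=1794  (since 592192225 − 184·3218436 = 1)

24335 1794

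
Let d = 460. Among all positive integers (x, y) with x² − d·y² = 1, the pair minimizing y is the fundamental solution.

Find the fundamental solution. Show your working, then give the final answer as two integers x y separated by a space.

[21; 2,4,3,1,2,10,2,1,3,4,2,42] for √460; ℓ=12 ⇒ convergent index 11
k=0  a_k=21  p_k/q_k = 21/1
k=1  a_k=2  p_k/q_k = 43/2
k=2  a_k=4  p_k/q_k = 193/9
…
k=5  a_k=2  p_k/q_k = 2252/105
…
k=8  a_k=1  p_k/q_k = 72257/3369
…
k=10  a_k=4  p_k/q_k = 1135029/52921
k=11  a_k=2  p_k/q_k = 2535751/118230
(x₁, y₁) = (2535751, 118230);  2535751² − 460·118230² = 1 ✓

2535751 118230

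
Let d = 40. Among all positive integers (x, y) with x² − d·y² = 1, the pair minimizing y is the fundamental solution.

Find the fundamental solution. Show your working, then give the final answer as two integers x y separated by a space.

√40 → a₀=6, period (3,12); ℓ=2 even so k=1
step 0: (6, 1)  from 6·(1,0) + (0,1)
step 1: (19, 3)  from 3·(6,1) + (1,0)
→ (19, 3).  Check: 19²=361, 40·3²=360, difference 1.

19 3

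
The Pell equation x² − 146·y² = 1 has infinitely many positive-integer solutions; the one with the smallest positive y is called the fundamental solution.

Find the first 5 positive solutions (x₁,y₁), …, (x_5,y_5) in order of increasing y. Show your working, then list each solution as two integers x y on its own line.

[12; 12,24] for √146; ℓ=2 ⇒ convergent index 1
step 0: (12, 1)  from 12·(1,0) + (0,1)
step 1: (145, 12)  from 12·(12,1) + (1,0)
fundamental: x₁=145, y₁=12  (since 21025 − 146·144 = 1)
k=2:  x_2 = 145·145+146·12·12 = 42049,  y_2 = 145·12+12·145 = 3480
k=3:  x_3 = 145·42049+146·12·3480 = 12194065,  y_3 = 145·3480+12·42049 = 1009188
k=4:  x_4 = 145·12194065+146·12·1009188 = 3536236801,  y_4 = 145·1009188+12·12194065 = 292661040
k=5:  x_5 = 145·3536236801+146·12·292661040 = 1025496478225,  y_5 = 145·292661040+12·3536236801 = 84870692412

145 12
42049 3480
12194065 1009188
3536236801 292661040
1025496478225 84870692412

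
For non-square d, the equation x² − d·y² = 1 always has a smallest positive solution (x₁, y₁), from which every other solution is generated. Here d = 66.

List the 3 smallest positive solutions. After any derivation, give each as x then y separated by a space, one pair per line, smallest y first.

√66 = [8; 8,16, …], period ℓ=2 (even) → k=1
a_0=8:  p_0=8·1+0=8,  q_0=8·0+1=1
a_1=8:  p_1=8·8+1=65,  q_1=8·1+0=8
→ (65, 8).  Check: 65²=4225, 66·8²=4224, difference 1.
k=2:  x_2 = 65·65+66·8·8 = 8449,  y_2 = 65·8+8·65 = 1040
k=3:  x_3 = 65·8449+66·8·1040 = 1098305,  y_3 = 65·1040+8·8449 = 135192

65 8
8449 1040
1098305 135192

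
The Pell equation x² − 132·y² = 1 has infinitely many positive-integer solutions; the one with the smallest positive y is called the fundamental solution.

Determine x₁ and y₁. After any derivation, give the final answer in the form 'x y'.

√132 = [11; 2,22, …], period ℓ=2 (even) → k=1
step 0: (11, 1)  from 11·(1,0) + (0,1)
step 1: (23, 2)  from 2·(11,1) + (1,0)
(x₁, y₁) = (23, 2);  23² − 132·2² = 1 ✓

23 2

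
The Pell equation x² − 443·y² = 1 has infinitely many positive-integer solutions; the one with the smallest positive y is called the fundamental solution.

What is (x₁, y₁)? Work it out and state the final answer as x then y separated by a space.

442 21

√443 → a₀=21, period (21,42); ℓ=2 even so k=1
i=0: a=21 ⇒ p=21, q=1
i=1: a=21 ⇒ p=442, q=21
(x₁, y₁) = (442, 21);  442² − 443·21² = 1 ✓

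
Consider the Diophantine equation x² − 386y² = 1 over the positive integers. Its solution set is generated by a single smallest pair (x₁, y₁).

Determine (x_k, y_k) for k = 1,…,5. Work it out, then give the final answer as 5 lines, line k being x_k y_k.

111555 5678
24889036049 1266818580
5552992832780835 282639893378122
1238928230896843060801 63059786610325980840
276417277589841662462530275 14069268990347189691834278

d=386: √d = [19; 1,1,1,4,1,18,1,4,1,1,1,38] (ℓ=12, even), read p_11/q_11
step 0: (19, 1)  from 19·(1,0) + (0,1)
…
step 5: (334, 17)  from 1·(275,14) + (59,3)
…
step 9: (39392, 2005)  from 1·(32771,1668) + (6621,337)
step 10: (72163, 3673)  from 1·(39392,2005) + (32771,1668)
step 11: (111555, 5678)  from 1·(72163,3673) + (39392,2005)
(x₁, y₁) = (111555, 5678);  111555² − 386·5678² = 1 ✓
(111555+5678√386)^2 = 24889036049 + 1266818580√386
(111555+5678√386)^3 = 5552992832780835 + 282639893378122√386
(111555+5678√386)^4 = 1238928230896843060801 + 63059786610325980840√386
(111555+5678√386)^5 = 276417277589841662462530275 + 14069268990347189691834278√386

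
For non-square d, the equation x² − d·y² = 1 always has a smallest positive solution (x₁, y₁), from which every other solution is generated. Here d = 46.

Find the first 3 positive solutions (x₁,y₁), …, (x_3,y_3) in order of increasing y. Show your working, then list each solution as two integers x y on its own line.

√46 → a₀=6, period (1,3,1,1,2,6,2,1,1,3,1,12); ℓ=12 even so k=11
k=0  a_k=6  p_k/q_k = 6/1
…
k=2  a_k=3  p_k/q_k = 27/4
…
k=6  a_k=6  p_k/q_k = 997/147
…
k=8  a_k=1  p_k/q_k = 3147/464
k=9  a_k=1  p_k/q_k = 5297/781
k=10  a_k=3  p_k/q_k = 19038/2807
k=11  a_k=1  p_k/q_k = 24335/3588
→ (24335, 3588).  Check: 24335²=592192225, 46·3588²=592192224, difference 1.
k=2:  x_2 = 24335·24335+46·3588·3588 = 1184384449,  y_2 = 24335·3588+3588·24335 = 174627960
k=3:  x_3 = 24335·1184384449+46·3588·174627960 = 57643991108495,  y_3 = 24335·174627960+3588·1184384449 = 8499142809612

24335 3588
1184384449 174627960
57643991108495 8499142809612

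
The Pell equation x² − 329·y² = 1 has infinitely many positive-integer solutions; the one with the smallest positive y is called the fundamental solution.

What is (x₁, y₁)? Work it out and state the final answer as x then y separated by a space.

[18; 7,4,2,1,1,4,1,1,2,4,7,36] for √329; ℓ=12 ⇒ convergent index 11
a_0=18:  p_0=18·1+0=18,  q_0=18·0+1=1
a_1=7:  p_1=7·18+1=127,  q_1=7·1+0=7
…
a_3=2:  p_3=2·526+127=1179,  q_3=2·29+7=65
a_4=1:  p_4=1·1179+526=1705,  q_4=1·65+29=94
a_5=1:  p_5=1·1705+1179=2884,  q_5=1·94+65=159
a_6=4:  p_6=4·2884+1705=13241,  q_6=4·159+94=730
a_7=1:  p_7=1·13241+2884=16125,  q_7=1·730+159=889
a_8=1:  p_8=1·16125+13241=29366,  q_8=1·889+730=1619
a_9=2:  p_9=2·29366+16125=74857,  q_9=2·1619+889=4127
a_10=4:  p_10=4·74857+29366=328794,  q_10=4·4127+1619=18127
a_11=7:  p_11=7·328794+74857=2376415,  q_11=7·18127+4127=131016
fundamental: x₁=2376415, y₁=131016  (since 5647348252225 − 329·17165192256 = 1)

2376415 131016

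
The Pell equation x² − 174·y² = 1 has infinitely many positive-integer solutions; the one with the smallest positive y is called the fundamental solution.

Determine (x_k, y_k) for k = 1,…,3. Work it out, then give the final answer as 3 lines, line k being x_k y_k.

√174 → a₀=13, period (5,4,5,26); ℓ=4 even so k=3
a_0=13:  p_0=13·1+0=13,  q_0=13·0+1=1
a_1=5:  p_1=5·13+1=66,  q_1=5·1+0=5
a_2=4:  p_2=4·66+13=277,  q_2=4·5+1=21
a_3=5:  p_3=5·277+66=1451,  q_3=5·21+5=110
→ (1451, 110).  Check: 1451²=2105401, 174·110²=2105400, difference 1.
n=2: (1451,110)∘(1451,110) = (1451·1451+174·110·110, 1451·110+110·1451) = (4210801,319220)
n=3: (4210801,319220)∘(1451,110) = (1451·4210801+174·110·319220, 1451·319220+110·4210801) = (12219743051,926376330)

1451 110
4210801 319220
12219743051 926376330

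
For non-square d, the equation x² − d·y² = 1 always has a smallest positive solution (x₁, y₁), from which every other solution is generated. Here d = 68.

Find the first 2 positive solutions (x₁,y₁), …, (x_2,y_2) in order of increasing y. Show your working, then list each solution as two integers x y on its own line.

33 4
2177 264

d=68: √d = [8; 4,16] (ℓ=2, even), read p_1/q_1
step 0: (8, 1)  from 8·(1,0) + (0,1)
step 1: (33, 4)  from 4·(8,1) + (1,0)
→ (33, 4).  Check: 33²=1089, 68·4²=1088, difference 1.
k=2:  x_2 = 33·33+68·4·4 = 2177,  y_2 = 33·4+4·33 = 264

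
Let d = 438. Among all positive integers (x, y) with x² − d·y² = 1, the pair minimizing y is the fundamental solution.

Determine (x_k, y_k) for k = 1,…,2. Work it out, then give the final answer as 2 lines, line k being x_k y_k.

√438 → a₀=20, period (1,12,1,40); ℓ=4 even so k=3
a_0=20:  p_0=20·1+0=20,  q_0=20·0+1=1
a_1=1:  p_1=1·20+1=21,  q_1=1·1+0=1
a_2=12:  p_2=12·21+20=272,  q_2=12·1+1=13
a_3=1:  p_3=1·272+21=293,  q_3=1·13+1=14
(x₁, y₁) = (293, 14);  293² − 438·14² = 1 ✓
(293+14√438)^2 = 171697 + 8204√438

293 14
171697 8204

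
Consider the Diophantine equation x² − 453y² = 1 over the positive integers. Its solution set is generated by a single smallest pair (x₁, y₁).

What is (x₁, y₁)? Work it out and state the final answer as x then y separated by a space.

[21; 3,1,1,10,14,10,1,1,3,42] for √453; ℓ=10 ⇒ convergent index 9
k=0  a_k=21  p_k/q_k = 21/1
k=1  a_k=3  p_k/q_k = 64/3
…
k=3  a_k=1  p_k/q_k = 149/7
…
k=5  a_k=14  p_k/q_k = 22199/1043
k=6  a_k=10  p_k/q_k = 223565/10504
…
k=8  a_k=1  p_k/q_k = 469329/22051
k=9  a_k=3  p_k/q_k = 1653751/77700
→ (1653751, 77700).  Check: 1653751²=2734892370001, 453·77700²=2734892370000, difference 1.

1653751 77700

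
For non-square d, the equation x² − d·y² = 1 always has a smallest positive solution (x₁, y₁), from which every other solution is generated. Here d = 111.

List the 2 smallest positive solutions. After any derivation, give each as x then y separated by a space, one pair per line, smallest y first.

√111 = [10; 1,1,6,1,1,20, …], period ℓ=6 (even) → k=5
k=0  a_k=10  p_k/q_k = 10/1
k=1  a_k=1  p_k/q_k = 11/1
k=2  a_k=1  p_k/q_k = 21/2
…
k=4  a_k=1  p_k/q_k = 158/15
k=5  a_k=1  p_k/q_k = 295/28
(x₁, y₁) = (295, 28);  295² − 111·28² = 1 ✓
(295+28√111)^2 = 174049 + 16520√111

295 28
174049 16520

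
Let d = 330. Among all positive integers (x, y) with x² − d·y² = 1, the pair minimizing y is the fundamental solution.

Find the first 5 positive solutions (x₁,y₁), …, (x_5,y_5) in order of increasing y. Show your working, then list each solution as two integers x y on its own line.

109 6
23761 1308
5179789 285138
1129170241 62158776
246153932749 13550328030

√330 → a₀=18, period (6,36); ℓ=2 even so k=1
step 0: (18, 1)  from 18·(1,0) + (0,1)
step 1: (109, 6)  from 6·(18,1) + (1,0)
fundamental: x₁=109, y₁=6  (since 11881 − 330·36 = 1)
n=2: (109,6)∘(109,6) = (109·109+330·6·6, 109·6+6·109) = (23761,1308)
n=3: (23761,1308)∘(109,6) = (109·23761+330·6·1308, 109·1308+6·23761) = (5179789,285138)
n=4: (5179789,285138)∘(109,6) = (109·5179789+330·6·285138, 109·285138+6·5179789) = (1129170241,62158776)
n=5: (1129170241,62158776)∘(109,6) = (109·1129170241+330·6·62158776, 109·62158776+6·1129170241) = (246153932749,13550328030)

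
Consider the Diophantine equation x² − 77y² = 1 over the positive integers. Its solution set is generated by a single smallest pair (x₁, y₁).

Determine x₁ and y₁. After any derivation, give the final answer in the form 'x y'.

351 40

d=77: √d = [8; 1,3,2,3,1,16] (ℓ=6, even), read p_5/q_5
a_0=8:  p_0=8·1+0=8,  q_0=8·0+1=1
…
a_3=2:  p_3=2·35+9=79,  q_3=2·4+1=9
a_4=3:  p_4=3·79+35=272,  q_4=3·9+4=31
a_5=1:  p_5=1·272+79=351,  q_5=1·31+9=40
→ (351, 40).  Check: 351²=123201, 77·40²=123200, difference 1.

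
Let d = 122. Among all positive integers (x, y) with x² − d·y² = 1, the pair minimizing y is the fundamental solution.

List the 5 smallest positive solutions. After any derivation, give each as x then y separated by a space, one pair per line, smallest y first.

√122 = [11; 22, …], period ℓ=1 (odd) → k=1
step 0: (11, 1)  from 11·(1,0) + (0,1)
step 1: (243, 22)  from 22·(11,1) + (1,0)
fundamental: x₁=243, y₁=22  (since 59049 − 122·484 = 1)
n=2: (243,22)∘(243,22) = (243·243+122·22·22, 243·22+22·243) = (118097,10692)
n=3: (118097,10692)∘(243,22) = (243·118097+122·22·10692, 243·10692+22·118097) = (57394899,5196290)
n=4: (57394899,5196290)∘(243,22) = (243·57394899+122·22·5196290, 243·5196290+22·57394899) = (27893802817,2525386248)
n=5: (27893802817,2525386248)∘(243,22) = (243·27893802817+122·22·2525386248, 243·2525386248+22·27893802817) = (13556330774163,1227332520238)

243 22
118097 10692
57394899 5196290
27893802817 2525386248
13556330774163 1227332520238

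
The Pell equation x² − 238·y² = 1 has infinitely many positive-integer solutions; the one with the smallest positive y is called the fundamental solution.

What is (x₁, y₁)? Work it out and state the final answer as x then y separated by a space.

11663 756

d=238: √d = [15; 2,2,1,14,1,2,2,30] (ℓ=8, even), read p_7/q_7
i=0: a=15 ⇒ p=15, q=1
…
i=2: a=2 ⇒ p=77, q=5
…
i=4: a=14 ⇒ p=1589, q=103
…
i=6: a=2 ⇒ p=4983, q=323
i=7: a=2 ⇒ p=11663, q=756
fundamental: x₁=11663, y₁=756  (since 136025569 − 238·571536 = 1)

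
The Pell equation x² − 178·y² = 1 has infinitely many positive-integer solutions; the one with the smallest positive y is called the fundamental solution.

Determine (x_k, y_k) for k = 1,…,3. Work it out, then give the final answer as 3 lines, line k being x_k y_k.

√178 = [13; 2,1,12,1,2,26, …], period ℓ=6 (even) → k=5
a_0=13:  p_0=13·1+0=13,  q_0=13·0+1=1
…
a_2=1:  p_2=1·27+13=40,  q_2=1·2+1=3
…
a_4=1:  p_4=1·507+40=547,  q_4=1·38+3=41
a_5=2:  p_5=2·547+507=1601,  q_5=2·41+38=120
→ (1601, 120).  Check: 1601²=2563201, 178·120²=2563200, difference 1.
n=2: (1601,120)∘(1601,120) = (1601·1601+178·120·120, 1601·120+120·1601) = (5126401,384240)
n=3: (5126401,384240)∘(1601,120) = (1601·5126401+178·120·384240, 1601·384240+120·5126401) = (16414734401,1230336360)

1601 120
5126401 384240
16414734401 1230336360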